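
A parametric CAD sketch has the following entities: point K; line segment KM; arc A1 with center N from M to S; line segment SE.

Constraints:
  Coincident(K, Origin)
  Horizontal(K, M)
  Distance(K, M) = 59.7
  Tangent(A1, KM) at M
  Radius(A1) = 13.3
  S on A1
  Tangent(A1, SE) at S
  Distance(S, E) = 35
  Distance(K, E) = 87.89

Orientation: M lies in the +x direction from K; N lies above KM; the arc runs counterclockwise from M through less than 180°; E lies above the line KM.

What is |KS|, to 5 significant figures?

74.161

K is at the origin; K and M share the same y with |KM| = 59.7 and M on the +x side, so M = (59.700, 0.0000). The tangent condition forces NM to be normal to KM, so N = M + (0, 13.3) = (59.700, 13.300). Since NS ⟂ SE (tangency), |NE| = √(13.3² + 35.0²) = 37.442 regardless of where S sits on A1. So E lies on both circle(K, 87.89) and circle(N, 37.442); the above-KM intersection is E = (73.576, 48.076). S is the foot of the tangent from E: S = (72.998, 13.081).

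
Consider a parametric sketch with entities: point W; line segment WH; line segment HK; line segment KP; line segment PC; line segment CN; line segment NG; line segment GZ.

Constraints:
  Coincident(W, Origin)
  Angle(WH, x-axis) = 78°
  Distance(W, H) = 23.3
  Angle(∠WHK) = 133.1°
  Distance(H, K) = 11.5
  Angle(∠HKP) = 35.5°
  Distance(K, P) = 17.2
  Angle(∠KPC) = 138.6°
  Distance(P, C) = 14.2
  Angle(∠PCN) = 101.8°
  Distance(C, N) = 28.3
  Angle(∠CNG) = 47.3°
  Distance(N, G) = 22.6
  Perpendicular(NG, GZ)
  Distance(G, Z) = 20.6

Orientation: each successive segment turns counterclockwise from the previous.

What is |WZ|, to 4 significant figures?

6.940

W is at the origin; WH runs at 78.0° with length 23.3, so H = (4.844, 22.79). ∠WHK = 133.1° gives HK at 124.9° from the x-axis; with |HK| = 11.5, K = (-1.735, 32.22). ∠HKP = 35.5° gives KP at -90.60° from the x-axis; with |KP| = 17.2, P = (-1.915, 15.02). ∠KPC = 138.6° gives PC at -49.20° from the x-axis; with |PC| = 14.2, C = (7.363, 4.274). ∠PCN = 101.8° gives CN at 29.00° from the x-axis; with |CN| = 28.3, N = (32.11, 17.99). ∠CNG = 47.3° gives NG at 161.7° from the x-axis; with |NG| = 22.6, G = (10.66, 25.09). The perpendicularity gives GZ at right angles to NG, so GZ runs at -108.3°; with |GZ| = 20.6, Z = (4.190, 5.532). Then |WZ| = |Z − W| = 6.940.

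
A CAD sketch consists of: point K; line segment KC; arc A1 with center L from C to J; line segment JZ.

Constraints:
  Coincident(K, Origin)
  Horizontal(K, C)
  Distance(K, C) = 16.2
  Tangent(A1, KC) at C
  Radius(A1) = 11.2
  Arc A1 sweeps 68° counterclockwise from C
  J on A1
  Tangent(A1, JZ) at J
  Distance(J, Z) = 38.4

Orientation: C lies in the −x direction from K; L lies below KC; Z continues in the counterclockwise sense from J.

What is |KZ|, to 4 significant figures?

59.11

On A1, C sits at bearing 90° from L; a 68° counterclockwise sweep puts J at bearing 158°, so J = L + 11.2·(cos 158°, sin 158°) = (-26.58, -7.004). The tangent condition forces LJ to be normal to JZ, so JZ runs along (−sin 158°, cos 158°); with |JZ| = 38.4, Z = (-40.97, -42.61). Then |KZ| = |Z − K| = 59.11.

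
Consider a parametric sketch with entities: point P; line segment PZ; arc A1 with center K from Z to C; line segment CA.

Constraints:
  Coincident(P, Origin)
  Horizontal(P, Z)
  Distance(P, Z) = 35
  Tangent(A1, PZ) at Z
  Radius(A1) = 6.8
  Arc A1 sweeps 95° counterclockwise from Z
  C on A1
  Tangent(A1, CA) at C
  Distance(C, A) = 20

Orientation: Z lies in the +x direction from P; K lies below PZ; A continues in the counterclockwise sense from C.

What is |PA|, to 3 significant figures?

40.6

P is at the origin; P and Z share the same y with |PZ| = 35.0 and Z on the +x side, so Z = (35.0, 0.00). A1 meets PZ tangentially, so KZ is at right angles to PZ, so K = Z + (0, -6.8) = (35.0, -6.80). On A1, Z sits at bearing 90° from K; a 95° counterclockwise sweep puts C at bearing 185°, so C = K + 6.8·(cos 185°, sin 185°) = (28.2, -7.39). A1 meets CA tangentially, so KC is at right angles to CA, so CA runs along (−sin 185°, cos 185°); with |CA| = 20.0, A = (30.0, -27.3). Then |PA| = |A − P| = 40.6.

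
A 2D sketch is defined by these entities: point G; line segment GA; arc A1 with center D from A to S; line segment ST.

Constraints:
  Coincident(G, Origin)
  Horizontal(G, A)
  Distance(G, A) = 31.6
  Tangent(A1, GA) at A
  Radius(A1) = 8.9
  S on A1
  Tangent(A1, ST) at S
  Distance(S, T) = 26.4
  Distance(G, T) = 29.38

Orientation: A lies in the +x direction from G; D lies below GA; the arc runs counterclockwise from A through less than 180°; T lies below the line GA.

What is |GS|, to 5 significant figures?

24.298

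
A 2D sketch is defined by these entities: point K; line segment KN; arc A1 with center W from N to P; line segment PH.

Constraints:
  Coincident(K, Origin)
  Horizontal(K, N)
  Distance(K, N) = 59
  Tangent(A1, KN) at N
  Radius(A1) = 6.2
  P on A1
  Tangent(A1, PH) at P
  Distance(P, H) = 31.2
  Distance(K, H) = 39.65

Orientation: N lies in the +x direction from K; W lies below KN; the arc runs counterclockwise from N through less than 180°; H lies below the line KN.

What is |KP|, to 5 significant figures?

54.750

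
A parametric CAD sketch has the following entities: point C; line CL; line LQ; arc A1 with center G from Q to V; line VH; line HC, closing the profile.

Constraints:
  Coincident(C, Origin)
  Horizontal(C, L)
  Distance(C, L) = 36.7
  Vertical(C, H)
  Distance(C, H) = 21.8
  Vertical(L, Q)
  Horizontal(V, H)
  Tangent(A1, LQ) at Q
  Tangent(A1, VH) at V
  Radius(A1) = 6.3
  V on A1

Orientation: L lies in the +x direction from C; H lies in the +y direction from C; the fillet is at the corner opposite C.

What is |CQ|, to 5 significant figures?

39.839

C is at the origin; CL is horizontal with |CL| = 36.7 and L on the +x side, so L = (36.700, 0.0000). CH is vertical with |CH| = 21.8 and H on the +y side, so H = (0.0000, 21.800). The virtual corner opposite C is at (36.700, 21.800). Since A1 is tangent to LQ there, GQ ⟂ LQ and since A1 is tangent to VH there, GV ⟂ VH, with radius 6.3, so the center G sits 6.3 in from both sides at G = (30.400, 15.500). That places the tangent points at Q = (36.700, 15.500) on LQ and V = (30.400, 21.800) on VH. Then |CQ| = |Q − C| = 39.839.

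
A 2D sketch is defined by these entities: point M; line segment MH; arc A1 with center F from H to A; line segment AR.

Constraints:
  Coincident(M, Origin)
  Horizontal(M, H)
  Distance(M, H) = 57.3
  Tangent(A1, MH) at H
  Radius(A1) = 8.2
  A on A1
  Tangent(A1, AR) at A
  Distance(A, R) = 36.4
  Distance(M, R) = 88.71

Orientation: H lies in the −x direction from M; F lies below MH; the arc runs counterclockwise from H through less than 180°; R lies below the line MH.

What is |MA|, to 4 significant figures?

64.87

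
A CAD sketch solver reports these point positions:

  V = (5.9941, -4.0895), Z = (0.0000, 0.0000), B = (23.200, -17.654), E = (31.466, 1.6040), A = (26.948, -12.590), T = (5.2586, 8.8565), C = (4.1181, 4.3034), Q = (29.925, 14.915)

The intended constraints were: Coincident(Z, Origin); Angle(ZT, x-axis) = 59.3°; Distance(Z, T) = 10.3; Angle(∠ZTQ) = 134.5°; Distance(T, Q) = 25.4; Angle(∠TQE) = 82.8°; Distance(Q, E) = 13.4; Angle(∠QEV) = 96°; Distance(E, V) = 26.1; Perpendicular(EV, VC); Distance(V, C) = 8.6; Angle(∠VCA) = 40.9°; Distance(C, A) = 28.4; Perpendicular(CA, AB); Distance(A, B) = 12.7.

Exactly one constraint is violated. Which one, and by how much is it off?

Distance(A, B) = 12.7 — off by 6.40.

Z = (0.00, 0.00) ✓; ZT at 59.30° ✓; |ZT| = 10.30 ✓; ∠ZTQ = 134.5° ✓; |TQ| = 25.40 ✓; ∠TQE = 82.80° ✓; |QE| = 13.40 ✓; ∠QEV = 96.00° ✓; |EV| = 26.10 ✓; ∠(EV, VC) = 90.00° ✓; |VC| = 8.600 ✓; ∠VCA = 40.90° ✓; |CA| = 28.40 ✓; ∠(CA, AB) = 90.01° ✓; |AB| = 6.300 ✗.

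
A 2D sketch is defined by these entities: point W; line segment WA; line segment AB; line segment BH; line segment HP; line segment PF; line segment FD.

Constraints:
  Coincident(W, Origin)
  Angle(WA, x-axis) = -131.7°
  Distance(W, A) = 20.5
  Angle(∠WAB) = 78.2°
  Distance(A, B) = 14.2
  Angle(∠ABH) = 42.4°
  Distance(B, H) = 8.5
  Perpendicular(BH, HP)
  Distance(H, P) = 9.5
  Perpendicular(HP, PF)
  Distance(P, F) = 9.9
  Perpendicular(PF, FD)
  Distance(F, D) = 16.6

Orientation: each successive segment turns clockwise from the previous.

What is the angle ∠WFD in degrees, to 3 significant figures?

51.8°

W is at the origin; WA runs at -131.7° with length 20.5, so A = (-13.6, -15.3). ∠WAB = 78.2° gives AB at 126° from the x-axis; with |AB| = 14.2, B = (-22.1, -3.89). ∠ABH = 42.4° gives BH at -11.1° from the x-axis; with |BH| = 8.5, H = (-13.7, -5.53). The perpendicularity gives HP at right angles to BH, so HP runs at -101°; with |HP| = 9.5, P = (-15.6, -14.9). HP is perpendicular to PF, so PF runs at 169°; with |PF| = 9.9, F = (-25.3, -12.9). PF ⟂ FD, so FD runs at 78.9°; with |FD| = 16.6, D = (-22.1, 3.35). Then cos ∠WFD = FW·FD / (|FW||FD|), giving 51.8°.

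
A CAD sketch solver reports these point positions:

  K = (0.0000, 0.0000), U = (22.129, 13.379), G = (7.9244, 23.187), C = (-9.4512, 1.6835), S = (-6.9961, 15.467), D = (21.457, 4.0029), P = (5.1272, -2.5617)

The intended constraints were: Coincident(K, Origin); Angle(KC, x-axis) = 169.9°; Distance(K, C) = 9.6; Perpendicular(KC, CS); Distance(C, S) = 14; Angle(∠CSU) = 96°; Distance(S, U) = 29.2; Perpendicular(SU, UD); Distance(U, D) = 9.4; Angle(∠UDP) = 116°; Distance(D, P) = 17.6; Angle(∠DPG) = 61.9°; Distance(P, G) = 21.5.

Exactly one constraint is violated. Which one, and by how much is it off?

Distance(P, G) = 21.5 — off by 4.40.

K = (0.00, 0.00) ✓; KC at 169.9° ✓; |KC| = 9.600 ✓; ∠(KC, CS) = 90.00° ✓; |CS| = 14.00 ✓; ∠CSU = 96.00° ✓; |SU| = 29.20 ✓; ∠(SU, UD) = 90.00° ✓; |UD| = 9.400 ✓; ∠UDP = 116.0° ✓; |DP| = 17.60 ✓; ∠DPG = 61.90° ✓; |PG| = 25.90 ✗.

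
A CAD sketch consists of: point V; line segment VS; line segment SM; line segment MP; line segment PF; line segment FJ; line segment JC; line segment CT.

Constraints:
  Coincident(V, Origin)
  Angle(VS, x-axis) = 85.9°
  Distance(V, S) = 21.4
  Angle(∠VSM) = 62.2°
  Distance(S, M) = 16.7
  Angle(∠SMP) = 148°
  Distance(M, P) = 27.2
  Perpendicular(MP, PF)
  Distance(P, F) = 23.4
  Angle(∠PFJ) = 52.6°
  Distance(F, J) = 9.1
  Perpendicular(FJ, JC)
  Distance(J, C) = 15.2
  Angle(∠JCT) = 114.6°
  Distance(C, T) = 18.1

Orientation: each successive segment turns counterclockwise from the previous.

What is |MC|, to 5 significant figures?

29.773

V is at the origin; VS runs at 85.9° with length 21.4, so S = (1.5300, 21.345). ∠VSM = 62.2° gives SM at -156.30° from the x-axis; with |SM| = 16.7, M = (-13.762, 14.633). ∠SMP = 148.0° gives MP at -124.30° from the x-axis; with |MP| = 27.2, P = (-29.089, -7.8372). MP is perpendicular to PF, so PF runs at -34.300°; with |PF| = 23.4, F = (-9.7587, -21.024). ∠PFJ = 52.6° gives FJ at 93.100° from the x-axis; with |FJ| = 9.1, J = (-10.251, -11.937). The perpendicularity gives JC at right angles to FJ, so JC runs at -176.90°; with |JC| = 15.2, C = (-25.429, -12.759). Then |MC| = |C − M| = 29.773.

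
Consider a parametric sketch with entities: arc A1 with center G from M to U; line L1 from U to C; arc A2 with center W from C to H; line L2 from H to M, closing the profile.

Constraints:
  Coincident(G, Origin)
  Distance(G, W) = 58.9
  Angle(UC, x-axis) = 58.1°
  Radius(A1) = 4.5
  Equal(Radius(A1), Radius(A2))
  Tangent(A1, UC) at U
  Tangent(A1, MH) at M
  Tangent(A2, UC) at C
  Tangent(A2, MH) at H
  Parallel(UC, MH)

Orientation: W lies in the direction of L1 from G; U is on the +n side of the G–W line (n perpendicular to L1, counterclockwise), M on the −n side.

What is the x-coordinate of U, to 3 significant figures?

-3.82

The slot axis is L1's direction at 58.1°, so u = (cos 58.1°, sin 58.1°) = (0.528, 0.849) and n = (−sin 58.1°, cos 58.1°) = (-0.849, 0.528). G is at the origin and W lies 58.9 along u from G, so W = 58.9·u = (31.1, 50.0). Tangency of A1 to both parallel lines with radius 4.5 puts U and M at G ± 4.5·n: U = (-3.82, 2.38), M = (3.82, -2.38). So U.x = -3.82.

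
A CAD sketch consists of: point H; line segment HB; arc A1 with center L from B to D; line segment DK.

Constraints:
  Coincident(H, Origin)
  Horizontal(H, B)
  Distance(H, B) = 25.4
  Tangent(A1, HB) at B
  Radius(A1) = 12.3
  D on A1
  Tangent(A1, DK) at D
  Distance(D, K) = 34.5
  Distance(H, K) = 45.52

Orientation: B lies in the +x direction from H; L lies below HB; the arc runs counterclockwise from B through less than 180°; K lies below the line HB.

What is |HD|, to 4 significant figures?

16.93

H is at the origin; HB is horizontal with |HB| = 25.4 and B on the +x side, so B = (25.40, 0.000). A1 meets HB tangentially, so LB is at right angles to HB, so L = B + (0, -12.3) = (25.40, -12.30). Since LD ⟂ DK (tangency), |LK| = √(12.3² + 34.5²) = 36.63 regardless of where D sits on A1. So K lies on both circle(H, 45.52) and circle(L, 36.63); the below-HB intersection is K = (8.393, -44.74). D is the foot of the tangent from K: D = (13.22, -10.58).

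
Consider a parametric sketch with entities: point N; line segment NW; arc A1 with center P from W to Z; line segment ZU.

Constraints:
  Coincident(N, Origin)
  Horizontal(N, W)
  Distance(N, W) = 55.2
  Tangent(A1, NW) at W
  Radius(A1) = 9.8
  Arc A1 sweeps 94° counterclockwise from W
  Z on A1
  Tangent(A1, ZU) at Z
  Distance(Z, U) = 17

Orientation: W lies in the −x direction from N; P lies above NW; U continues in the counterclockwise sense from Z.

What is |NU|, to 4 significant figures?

54.09

On A1, W sits at bearing -90° from P; a 94° counterclockwise sweep puts Z at bearing 4°, so Z = P + 9.8·(cos 4°, sin 4°) = (-45.42, 10.48). Tangency of A1 to ZU means the radius PZ is perpendicular to ZU, so ZU runs along (−sin 4°, cos 4°); with |ZU| = 17.0, U = (-46.61, 27.44). Then |NU| = |U − N| = 54.09.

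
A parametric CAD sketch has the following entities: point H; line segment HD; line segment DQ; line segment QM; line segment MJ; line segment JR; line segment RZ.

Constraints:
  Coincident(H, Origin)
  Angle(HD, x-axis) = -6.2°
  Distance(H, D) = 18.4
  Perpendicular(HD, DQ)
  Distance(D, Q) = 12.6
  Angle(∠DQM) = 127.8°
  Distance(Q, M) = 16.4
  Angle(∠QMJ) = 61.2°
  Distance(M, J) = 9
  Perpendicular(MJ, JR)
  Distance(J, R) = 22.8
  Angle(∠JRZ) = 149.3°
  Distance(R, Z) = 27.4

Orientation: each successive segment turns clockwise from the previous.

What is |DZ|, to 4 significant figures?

39.28

H is at the origin; HD runs at -6.2° with length 18.4, so D = (18.29, -1.987). HD is perpendicular to DQ, so DQ runs at -96.20°; with |DQ| = 12.6, Q = (16.93, -14.51). ∠DQM = 127.8° gives QM at -148.4° from the x-axis; with |QM| = 16.4, M = (2.963, -23.11). ∠QMJ = 61.2° gives MJ at 92.80° from the x-axis; with |MJ| = 9.0, J = (2.524, -14.12). MJ ⟂ JR, so JR runs at 2.800°; with |JR| = 22.8, R = (25.30, -13.00). ∠JRZ = 149.3° gives RZ at -27.90° from the x-axis; with |RZ| = 27.4, Z = (49.51, -25.83). Then |DZ| = |Z − D| = 39.28.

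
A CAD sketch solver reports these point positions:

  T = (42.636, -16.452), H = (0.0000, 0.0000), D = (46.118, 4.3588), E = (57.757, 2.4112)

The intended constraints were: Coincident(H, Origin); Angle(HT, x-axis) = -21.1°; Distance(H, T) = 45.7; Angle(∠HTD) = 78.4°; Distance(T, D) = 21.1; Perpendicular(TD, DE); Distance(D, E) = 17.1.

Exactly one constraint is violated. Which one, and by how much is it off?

Distance(D, E) = 17.1 — off by 5.30.

H = (0.00, 0.00) ✓; HT at -21.10° ✓; |HT| = 45.70 ✓; ∠HTD = 78.40° ✓; |TD| = 21.10 ✓; ∠(TD, DE) = 90.00° ✓; |DE| = 11.80 ✗.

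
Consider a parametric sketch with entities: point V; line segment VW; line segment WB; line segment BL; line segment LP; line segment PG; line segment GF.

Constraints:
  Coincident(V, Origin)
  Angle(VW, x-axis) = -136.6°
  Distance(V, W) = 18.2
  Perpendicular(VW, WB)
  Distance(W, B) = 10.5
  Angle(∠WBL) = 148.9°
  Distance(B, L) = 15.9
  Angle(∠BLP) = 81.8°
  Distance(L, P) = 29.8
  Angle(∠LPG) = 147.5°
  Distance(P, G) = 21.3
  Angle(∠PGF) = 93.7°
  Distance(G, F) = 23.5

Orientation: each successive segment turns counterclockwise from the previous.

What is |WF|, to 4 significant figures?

28.71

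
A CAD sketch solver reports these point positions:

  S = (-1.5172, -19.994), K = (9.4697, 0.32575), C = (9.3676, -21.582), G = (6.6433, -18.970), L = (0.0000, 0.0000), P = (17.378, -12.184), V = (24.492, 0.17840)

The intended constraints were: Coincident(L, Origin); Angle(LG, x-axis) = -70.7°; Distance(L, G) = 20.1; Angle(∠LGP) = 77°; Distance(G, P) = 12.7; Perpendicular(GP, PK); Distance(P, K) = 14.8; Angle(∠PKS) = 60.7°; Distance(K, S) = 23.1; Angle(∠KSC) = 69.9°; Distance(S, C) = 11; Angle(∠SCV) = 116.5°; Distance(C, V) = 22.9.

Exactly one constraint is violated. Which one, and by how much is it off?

Distance(C, V) = 22.9 — off by 3.60.

L = (0.00, 0.00) ✓; LG at -70.70° ✓; |LG| = 20.10 ✓; ∠LGP = 77.00° ✓; |GP| = 12.70 ✓; ∠(GP, PK) = 90.00° ✓; |PK| = 14.80 ✓; ∠PKS = 60.70° ✓; |KS| = 23.10 ✓; ∠KSC = 69.90° ✓; |SC| = 11.00 ✓; ∠SCV = 116.5° ✓; |CV| = 26.50 ✗.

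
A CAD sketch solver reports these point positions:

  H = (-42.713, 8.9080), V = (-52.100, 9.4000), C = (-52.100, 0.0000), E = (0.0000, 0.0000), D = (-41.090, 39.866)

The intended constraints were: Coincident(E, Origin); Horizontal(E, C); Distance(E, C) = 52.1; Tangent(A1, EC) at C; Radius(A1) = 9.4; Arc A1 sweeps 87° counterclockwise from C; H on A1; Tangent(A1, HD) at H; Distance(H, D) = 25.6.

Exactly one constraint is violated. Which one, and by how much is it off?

Distance(H, D) = 25.6 — off by 5.40.

E = (0.00, 0.00) ✓; E.y = 0.00, C.y = 0.00 ✓; |EC| = 52.10 ✓; ∠(VC, CE) = 90.00° ✓; |VC| = 9.400 ✓; bearing(V→H) − bearing(V→C) = 87.00° ✓; |VH| = 9.400 ✓; ∠(VH, HD) = 90.00° ✓; |HD| = 31.00 ✗.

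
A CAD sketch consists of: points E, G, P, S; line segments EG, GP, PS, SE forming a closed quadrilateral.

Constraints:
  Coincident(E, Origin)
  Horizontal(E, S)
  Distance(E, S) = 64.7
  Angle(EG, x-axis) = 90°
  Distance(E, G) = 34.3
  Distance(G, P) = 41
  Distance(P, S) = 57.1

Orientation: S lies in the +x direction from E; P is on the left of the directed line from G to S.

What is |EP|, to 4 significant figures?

62.91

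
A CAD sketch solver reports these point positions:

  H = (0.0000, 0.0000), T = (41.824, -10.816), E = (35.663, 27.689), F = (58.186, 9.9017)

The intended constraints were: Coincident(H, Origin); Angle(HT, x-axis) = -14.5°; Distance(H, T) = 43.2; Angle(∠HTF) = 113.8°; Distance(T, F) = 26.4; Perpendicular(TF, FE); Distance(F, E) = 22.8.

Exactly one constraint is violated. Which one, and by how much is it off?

Distance(F, E) = 22.8 — off by 5.90.

H = (0.00, 0.00) ✓; HT at -14.50° ✓; |HT| = 43.20 ✓; ∠HTF = 113.8° ✓; |TF| = 26.40 ✓; ∠(TF, FE) = 90.00° ✓; |FE| = 28.70 ✗.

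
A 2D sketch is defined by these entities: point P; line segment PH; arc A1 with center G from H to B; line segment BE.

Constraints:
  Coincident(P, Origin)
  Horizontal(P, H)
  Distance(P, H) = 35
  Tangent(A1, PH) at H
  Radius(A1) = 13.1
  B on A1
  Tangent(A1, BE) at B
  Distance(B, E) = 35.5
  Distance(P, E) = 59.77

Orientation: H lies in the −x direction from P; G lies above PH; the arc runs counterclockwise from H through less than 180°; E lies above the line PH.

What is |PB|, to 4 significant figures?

27.77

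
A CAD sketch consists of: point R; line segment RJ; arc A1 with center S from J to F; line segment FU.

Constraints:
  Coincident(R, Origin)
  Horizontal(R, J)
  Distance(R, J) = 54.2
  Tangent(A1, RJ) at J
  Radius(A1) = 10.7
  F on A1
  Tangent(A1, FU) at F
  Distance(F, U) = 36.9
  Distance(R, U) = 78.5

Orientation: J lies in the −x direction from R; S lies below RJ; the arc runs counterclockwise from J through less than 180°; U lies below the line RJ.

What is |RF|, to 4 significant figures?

65.89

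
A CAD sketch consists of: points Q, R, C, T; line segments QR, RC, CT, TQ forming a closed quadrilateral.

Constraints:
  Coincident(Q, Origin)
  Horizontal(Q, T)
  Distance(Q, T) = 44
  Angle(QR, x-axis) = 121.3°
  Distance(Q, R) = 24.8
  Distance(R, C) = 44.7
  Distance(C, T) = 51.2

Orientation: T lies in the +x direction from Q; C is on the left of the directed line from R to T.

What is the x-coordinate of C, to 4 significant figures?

23.63

Q is at the origin; Q and T share the same y with |QT| = 44.0 and T in +x, so T = (44.0, 0). QR runs at 121.3° with |QR| = 24.8, so R = (-12.88, 21.19). C is determined by |RC| = 44.7 and |CT| = 51.2 together: it lies at the intersection of circle(R, 44.7) and circle(T, 51.2). With |RT| = 60.70, the foot of the radical line on RT is 25.22 from R and the perpendicular offset is √(44.7² − 25.22²) = 36.91. Taking the left-of-RT solution: C = (23.63, 46.97).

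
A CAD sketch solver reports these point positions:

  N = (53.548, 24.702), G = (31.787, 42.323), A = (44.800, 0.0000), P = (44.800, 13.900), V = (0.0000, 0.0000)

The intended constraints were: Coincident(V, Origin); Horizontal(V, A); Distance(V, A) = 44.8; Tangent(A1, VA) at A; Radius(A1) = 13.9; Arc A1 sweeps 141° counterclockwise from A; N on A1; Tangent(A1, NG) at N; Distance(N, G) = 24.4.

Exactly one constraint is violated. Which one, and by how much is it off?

Distance(N, G) = 24.4 — off by 3.60.

V = (0.00, 0.00) ✓; V.y = 0.00, A.y = 0.00 ✓; |VA| = 44.80 ✓; ∠(PA, AV) = 90.00° ✓; |PA| = 13.90 ✓; bearing(P→N) − bearing(P→A) = 141.0° ✓; |PN| = 13.90 ✓; ∠(PN, NG) = 90.00° ✓; |NG| = 28.00 ✗.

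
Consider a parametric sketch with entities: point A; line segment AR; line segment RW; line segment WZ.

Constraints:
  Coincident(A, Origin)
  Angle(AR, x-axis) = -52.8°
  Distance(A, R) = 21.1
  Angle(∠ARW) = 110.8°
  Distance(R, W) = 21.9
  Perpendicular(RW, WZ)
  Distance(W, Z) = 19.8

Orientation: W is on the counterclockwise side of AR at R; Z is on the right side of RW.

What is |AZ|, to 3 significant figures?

49.3

∠ARW = 110.8°, so RW runs at -52.8° + (180° − 110.8°) = 16.4° from the x-axis; with |RW| = 21.9, W = R + 21.9·(cos 16.4°, sin 16.4°) = (33.8, -10.6). RW is perpendicular to WZ; with |WZ| = 19.8 on the right of RW, Z = W + 19.8·(0.282, -0.959) = (39.4, -29.6). Then |AZ| = |Z − A| = 49.3.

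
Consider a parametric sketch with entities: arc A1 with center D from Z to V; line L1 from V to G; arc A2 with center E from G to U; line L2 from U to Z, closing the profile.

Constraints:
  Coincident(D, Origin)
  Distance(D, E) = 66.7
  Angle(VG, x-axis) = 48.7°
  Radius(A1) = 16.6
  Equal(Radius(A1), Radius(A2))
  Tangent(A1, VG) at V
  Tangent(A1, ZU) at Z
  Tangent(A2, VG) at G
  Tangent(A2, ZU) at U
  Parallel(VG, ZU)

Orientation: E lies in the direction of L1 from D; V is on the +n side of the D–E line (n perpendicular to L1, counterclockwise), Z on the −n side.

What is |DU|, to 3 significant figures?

68.7

The slot axis is L1's direction at 48.7°, so u = (cos 48.7°, sin 48.7°) = (0.660, 0.751) and n = (−sin 48.7°, cos 48.7°) = (-0.751, 0.660). D is at the origin and E lies 66.7 along u from D, so E = 66.7·u = (44.0, 50.1). Tangency of A1 to both parallel lines with radius 16.6 puts V and Z at D ± 16.6·n: V = (-12.5, 11.0), Z = (12.5, -11.0). Equal radii place G and U the same way about E: G = E + 16.6·n = (31.6, 61.1), U = E − 16.6·n = (56.5, 39.2). Then |DU| = |U − D| = 68.7.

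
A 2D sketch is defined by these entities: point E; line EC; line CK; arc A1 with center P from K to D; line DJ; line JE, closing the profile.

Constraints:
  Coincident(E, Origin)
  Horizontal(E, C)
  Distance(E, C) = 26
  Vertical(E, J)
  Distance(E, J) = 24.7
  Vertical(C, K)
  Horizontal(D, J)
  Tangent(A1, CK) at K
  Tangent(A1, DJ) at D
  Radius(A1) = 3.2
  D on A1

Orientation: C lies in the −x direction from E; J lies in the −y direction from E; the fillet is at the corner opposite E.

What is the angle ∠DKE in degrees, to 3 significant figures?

84.6°

E is at the origin; EC is horizontal with |EC| = 26.0 and C on the −x side, so C = (-26.0, 0.00). EJ is vertical with |EJ| = 24.7 and J on the −y side, so J = (0.00, -24.7). The virtual corner opposite E is at (-26.0, -24.7). The tangent condition forces PK to be normal to CK and the tangent condition forces PD to be normal to DJ, with radius 3.2, so the center P sits 3.2 in from both sides at P = (-22.8, -21.5). That places the tangent points at K = (-26.0, -21.5) on CK and D = (-22.8, -24.7) on DJ. Then cos ∠DKE = KD·KE / (|KD||KE|), giving 84.6°.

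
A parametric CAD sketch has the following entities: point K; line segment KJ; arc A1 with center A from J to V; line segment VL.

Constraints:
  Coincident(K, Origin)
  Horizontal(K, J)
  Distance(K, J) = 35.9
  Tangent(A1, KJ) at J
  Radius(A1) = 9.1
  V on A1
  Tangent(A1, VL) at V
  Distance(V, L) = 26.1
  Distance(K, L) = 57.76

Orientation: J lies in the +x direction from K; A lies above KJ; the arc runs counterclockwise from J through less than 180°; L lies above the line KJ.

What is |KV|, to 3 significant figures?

45.8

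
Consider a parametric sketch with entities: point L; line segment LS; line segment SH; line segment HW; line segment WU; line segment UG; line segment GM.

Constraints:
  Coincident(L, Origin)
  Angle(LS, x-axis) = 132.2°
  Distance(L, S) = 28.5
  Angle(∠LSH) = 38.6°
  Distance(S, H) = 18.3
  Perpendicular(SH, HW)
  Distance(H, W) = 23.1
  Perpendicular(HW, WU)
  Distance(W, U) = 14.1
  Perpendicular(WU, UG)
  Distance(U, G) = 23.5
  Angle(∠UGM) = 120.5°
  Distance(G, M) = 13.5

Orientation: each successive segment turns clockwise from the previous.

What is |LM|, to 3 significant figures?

25.8

WU ⟂ UG, so UG runs at 80.8°; with |UG| = 23.5, G = (-14.9, 20.8). ∠UGM = 120.5° gives GM at 21.3° from the x-axis; with |GM| = 13.5, M = (-2.36, 25.7). Then |LM| = |M − L| = 25.8.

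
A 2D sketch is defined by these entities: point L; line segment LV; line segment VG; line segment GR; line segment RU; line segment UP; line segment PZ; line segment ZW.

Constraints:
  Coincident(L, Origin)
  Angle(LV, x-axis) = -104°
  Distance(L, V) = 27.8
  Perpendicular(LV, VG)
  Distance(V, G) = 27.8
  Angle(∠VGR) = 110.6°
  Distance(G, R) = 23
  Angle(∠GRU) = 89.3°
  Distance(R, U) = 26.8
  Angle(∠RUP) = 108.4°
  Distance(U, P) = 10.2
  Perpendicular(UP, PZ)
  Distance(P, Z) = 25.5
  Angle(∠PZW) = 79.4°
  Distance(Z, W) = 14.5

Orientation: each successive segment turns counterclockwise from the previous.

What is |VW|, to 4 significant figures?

36.82

UP ⟂ PZ, so PZ runs at -52.30°; with |PZ| = 25.5, Z = (18.59, -26.23). ∠PZW = 79.4° gives ZW at 48.30° from the x-axis; with |ZW| = 14.5, W = (28.23, -15.41). Then |VW| = |W − V| = 36.82.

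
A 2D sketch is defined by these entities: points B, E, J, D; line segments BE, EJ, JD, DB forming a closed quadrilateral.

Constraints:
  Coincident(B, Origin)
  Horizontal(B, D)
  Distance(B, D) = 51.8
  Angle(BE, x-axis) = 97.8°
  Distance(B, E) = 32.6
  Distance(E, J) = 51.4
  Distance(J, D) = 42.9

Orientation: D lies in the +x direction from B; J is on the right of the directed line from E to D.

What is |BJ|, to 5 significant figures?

20.372

B is at the origin; BD is horizontal with |BD| = 51.8 and D in +x, so D = (51.8, 0). BE runs at 97.8° with |BE| = 32.6, so E = (-4.4243, 32.298). J is determined by |EJ| = 51.4 and |JD| = 42.9 together: it lies at the intersection of circle(E, 51.4) and circle(D, 42.9). With |ED| = 64.841, the foot of the radical line on ED is 38.601 from E and the perpendicular offset is √(51.4² − 38.601²) = 33.940. Taking the right-of-ED solution: J = (12.142, -16.359).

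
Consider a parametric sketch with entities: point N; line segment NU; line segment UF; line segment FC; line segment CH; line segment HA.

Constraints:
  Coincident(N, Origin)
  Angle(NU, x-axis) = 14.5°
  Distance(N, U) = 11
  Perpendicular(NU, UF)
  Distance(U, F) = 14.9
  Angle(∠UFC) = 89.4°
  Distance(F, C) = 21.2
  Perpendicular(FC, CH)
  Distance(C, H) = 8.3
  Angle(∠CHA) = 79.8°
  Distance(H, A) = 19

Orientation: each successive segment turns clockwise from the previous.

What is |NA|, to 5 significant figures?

13.111

FC is perpendicular to CH, so CH runs at 103.90°; with |CH| = 8.3, H = (-8.1928, -8.7071). ∠CHA = 79.8° gives HA at 3.7000° from the x-axis; with |HA| = 19.0, A = (10.768, -7.4810). Then |NA| = |A − N| = 13.111.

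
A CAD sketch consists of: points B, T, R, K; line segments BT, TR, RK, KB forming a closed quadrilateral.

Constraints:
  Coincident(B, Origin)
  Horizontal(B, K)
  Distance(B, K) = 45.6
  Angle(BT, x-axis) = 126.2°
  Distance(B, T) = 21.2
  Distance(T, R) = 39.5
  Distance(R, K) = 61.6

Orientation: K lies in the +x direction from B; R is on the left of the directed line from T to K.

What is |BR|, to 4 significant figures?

50.80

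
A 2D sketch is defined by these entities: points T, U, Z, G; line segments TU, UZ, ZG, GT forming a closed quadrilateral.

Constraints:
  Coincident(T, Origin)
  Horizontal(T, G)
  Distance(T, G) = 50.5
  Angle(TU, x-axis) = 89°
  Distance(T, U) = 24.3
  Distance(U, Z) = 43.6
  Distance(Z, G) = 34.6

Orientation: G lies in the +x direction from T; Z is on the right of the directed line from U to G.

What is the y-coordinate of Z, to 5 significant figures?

-14.997

T is at the origin; TG is horizontal with |TG| = 50.5 and G in +x, so G = (50.5, 0). TU runs at 89.0° with |TU| = 24.3, so U = (0.42409, 24.296). Z is determined by |UZ| = 43.6 and |ZG| = 34.6 together: it lies at the intersection of circle(U, 43.6) and circle(G, 34.6). With |UG| = 55.659, the foot of the radical line on UG is 34.152 from U and the perpendicular offset is √(43.6² − 34.152²) = 27.104. Taking the right-of-UG solution: Z = (19.319, -14.997).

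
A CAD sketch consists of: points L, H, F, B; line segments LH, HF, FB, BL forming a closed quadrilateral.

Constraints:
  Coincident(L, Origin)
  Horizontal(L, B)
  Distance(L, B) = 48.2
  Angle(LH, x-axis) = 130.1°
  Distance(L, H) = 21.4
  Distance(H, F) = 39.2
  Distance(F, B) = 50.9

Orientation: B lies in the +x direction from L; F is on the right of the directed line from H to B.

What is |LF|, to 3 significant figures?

19.9

L is at the origin; LB is horizontal with |LB| = 48.2 and B in +x, so B = (48.2, 0). LH runs at 130.1° with |LH| = 21.4, so H = (-13.8, 16.4). F is determined by |HF| = 39.2 and |FB| = 50.9 together: it lies at the intersection of circle(H, 39.2) and circle(B, 50.9). With |HB| = 64.1, the foot of the radical line on HB is 23.8 from H and the perpendicular offset is √(39.2² − 23.8²) = 31.1. Taking the right-of-HB solution: F = (1.31, -19.8).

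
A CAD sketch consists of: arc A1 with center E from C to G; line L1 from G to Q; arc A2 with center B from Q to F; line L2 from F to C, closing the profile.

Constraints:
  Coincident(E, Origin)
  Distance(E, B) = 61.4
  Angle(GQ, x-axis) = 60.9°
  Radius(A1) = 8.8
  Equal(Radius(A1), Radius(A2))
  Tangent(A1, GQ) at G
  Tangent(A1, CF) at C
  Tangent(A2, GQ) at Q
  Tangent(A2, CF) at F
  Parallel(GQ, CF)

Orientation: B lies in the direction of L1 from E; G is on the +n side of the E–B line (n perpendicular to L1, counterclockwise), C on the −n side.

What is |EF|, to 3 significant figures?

62.0

The slot axis is L1's direction at 60.9°, so u = (cos 60.9°, sin 60.9°) = (0.486, 0.874) and n = (−sin 60.9°, cos 60.9°) = (-0.874, 0.486). E is at the origin and B lies 61.4 along u from E, so B = 61.4·u = (29.9, 53.6). Tangency of A1 to both parallel lines with radius 8.8 puts G and C at E ± 8.8·n: G = (-7.69, 4.28), C = (7.69, -4.28). Equal radii place Q and F the same way about B: Q = B + 8.8·n = (22.2, 57.9), F = B − 8.8·n = (37.6, 49.4). Then |EF| = |F − E| = 62.0.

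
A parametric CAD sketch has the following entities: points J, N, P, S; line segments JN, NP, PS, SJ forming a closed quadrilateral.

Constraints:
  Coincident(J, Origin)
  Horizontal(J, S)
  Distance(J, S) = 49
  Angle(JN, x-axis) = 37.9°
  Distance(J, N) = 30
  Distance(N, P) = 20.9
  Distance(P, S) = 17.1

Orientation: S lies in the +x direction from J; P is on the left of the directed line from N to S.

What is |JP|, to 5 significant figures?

47.442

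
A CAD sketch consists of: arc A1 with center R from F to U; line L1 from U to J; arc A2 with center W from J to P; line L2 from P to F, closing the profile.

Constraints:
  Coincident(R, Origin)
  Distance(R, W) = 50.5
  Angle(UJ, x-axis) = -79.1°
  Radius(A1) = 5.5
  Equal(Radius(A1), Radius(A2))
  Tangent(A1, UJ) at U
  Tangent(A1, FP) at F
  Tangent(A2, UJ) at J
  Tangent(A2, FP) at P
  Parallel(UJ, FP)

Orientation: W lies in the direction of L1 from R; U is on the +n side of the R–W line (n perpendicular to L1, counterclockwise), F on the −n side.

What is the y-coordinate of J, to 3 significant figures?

-48.5

Tangency of A1 to both parallel lines with radius 5.5 puts U and F at R ± 5.5·n: U = (5.40, 1.04), F = (-5.40, -1.04). Equal radii place J and P the same way about W: J = W + 5.5·n = (15.0, -48.5), P = W − 5.5·n = (4.15, -50.6). So J.y = -48.5.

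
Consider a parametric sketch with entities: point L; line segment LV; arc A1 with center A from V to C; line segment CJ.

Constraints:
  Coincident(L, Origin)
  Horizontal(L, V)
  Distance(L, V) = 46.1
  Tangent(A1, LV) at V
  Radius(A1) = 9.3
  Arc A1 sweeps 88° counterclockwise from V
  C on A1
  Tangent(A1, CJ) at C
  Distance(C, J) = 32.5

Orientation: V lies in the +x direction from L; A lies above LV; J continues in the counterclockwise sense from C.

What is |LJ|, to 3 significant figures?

70.1

L is at the origin; L and V share the same y with |LV| = 46.1 and V on the +x side, so V = (46.1, 0.00). A1 meets LV tangentially, so AV is at right angles to LV, so A = V + (0, 9.3) = (46.1, 9.30). On A1, V sits at bearing -90° from A; an 88° counterclockwise sweep puts C at bearing -2°, so C = A + 9.3·(cos -2°, sin -2°) = (55.4, 8.98). A1 meets CJ tangentially, so AC is at right angles to CJ, so CJ runs along (−sin -2°, cos -2°); with |CJ| = 32.5, J = (56.5, 41.5). Then |LJ| = |J − L| = 70.1.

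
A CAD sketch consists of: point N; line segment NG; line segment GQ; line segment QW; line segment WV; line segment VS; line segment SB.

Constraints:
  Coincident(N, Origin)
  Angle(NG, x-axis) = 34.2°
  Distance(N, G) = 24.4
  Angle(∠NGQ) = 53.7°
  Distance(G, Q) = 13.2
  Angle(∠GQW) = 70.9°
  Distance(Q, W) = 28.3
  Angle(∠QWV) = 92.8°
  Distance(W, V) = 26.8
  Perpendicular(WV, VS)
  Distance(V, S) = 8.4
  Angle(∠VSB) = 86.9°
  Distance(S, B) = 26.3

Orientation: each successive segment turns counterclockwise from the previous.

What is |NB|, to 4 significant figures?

9.067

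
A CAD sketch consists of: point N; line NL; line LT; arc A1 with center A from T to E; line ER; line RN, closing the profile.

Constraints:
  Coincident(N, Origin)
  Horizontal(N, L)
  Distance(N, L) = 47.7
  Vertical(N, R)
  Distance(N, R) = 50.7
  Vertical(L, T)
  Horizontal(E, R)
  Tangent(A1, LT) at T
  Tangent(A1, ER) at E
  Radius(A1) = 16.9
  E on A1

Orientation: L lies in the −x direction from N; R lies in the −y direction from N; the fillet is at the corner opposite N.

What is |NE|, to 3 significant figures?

59.3

N is at the origin; NL is horizontal with |NL| = 47.7 and L on the −x side, so L = (-47.7, 0.00). N and R share the same x with |NR| = 50.7 and R on the −y side, so R = (0.00, -50.7). The virtual corner opposite N is at (-47.7, -50.7). Since A1 is tangent to LT there, AT ⟂ LT and the tangent condition forces AE to be normal to ER, with radius 16.9, so the center A sits 16.9 in from both sides at A = (-30.8, -33.8). That places the tangent points at T = (-47.7, -33.8) on LT and E = (-30.8, -50.7) on ER. Then |NE| = |E − N| = 59.3.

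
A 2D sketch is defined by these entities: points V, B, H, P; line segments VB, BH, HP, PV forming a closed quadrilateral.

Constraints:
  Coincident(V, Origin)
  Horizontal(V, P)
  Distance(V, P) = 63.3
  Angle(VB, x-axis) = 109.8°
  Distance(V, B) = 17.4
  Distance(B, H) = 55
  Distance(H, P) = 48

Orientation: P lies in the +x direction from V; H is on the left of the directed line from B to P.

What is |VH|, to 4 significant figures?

60.30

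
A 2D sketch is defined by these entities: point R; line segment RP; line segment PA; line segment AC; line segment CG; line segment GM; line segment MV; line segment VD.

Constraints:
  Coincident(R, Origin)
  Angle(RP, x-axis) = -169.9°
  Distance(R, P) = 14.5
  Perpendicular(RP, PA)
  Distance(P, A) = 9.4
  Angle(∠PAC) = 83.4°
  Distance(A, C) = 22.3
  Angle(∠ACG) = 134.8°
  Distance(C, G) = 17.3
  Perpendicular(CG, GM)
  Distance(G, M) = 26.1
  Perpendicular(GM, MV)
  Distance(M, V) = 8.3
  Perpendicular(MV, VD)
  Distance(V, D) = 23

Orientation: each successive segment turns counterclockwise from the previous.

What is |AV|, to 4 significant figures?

26.76

R is at the origin; RP runs at -169.9° with length 14.5, so P = (-14.28, -2.543). RP is perpendicular to PA, so PA runs at -79.90°; with |PA| = 9.4, A = (-12.63, -11.80). ∠PAC = 83.4° gives AC at 16.70° from the x-axis; with |AC| = 22.3, C = (8.733, -5.389). ∠ACG = 134.8° gives CG at 61.90° from the x-axis; with |CG| = 17.3, G = (16.88, 9.872). The perpendicularity gives GM at right angles to CG, so GM runs at 151.9°; with |GM| = 26.1, M = (-6.142, 22.17). GM is perpendicular to MV, so MV runs at -118.1°; with |MV| = 8.3, V = (-10.05, 14.84). Then |AV| = |V − A| = 26.76.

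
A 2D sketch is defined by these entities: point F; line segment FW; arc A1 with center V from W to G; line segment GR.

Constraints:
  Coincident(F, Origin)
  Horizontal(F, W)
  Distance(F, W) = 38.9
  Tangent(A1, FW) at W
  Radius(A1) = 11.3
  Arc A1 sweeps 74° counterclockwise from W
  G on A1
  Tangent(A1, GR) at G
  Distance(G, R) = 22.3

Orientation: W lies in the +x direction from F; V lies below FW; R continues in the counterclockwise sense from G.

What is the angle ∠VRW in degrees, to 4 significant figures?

13.01°

F is at the origin; FW is horizontal with |FW| = 38.9 and W on the +x side, so W = (38.90, 0.000). The tangent condition forces VW to be normal to FW, so V = W + (0, -11.3) = (38.90, -11.30). On A1, W sits at bearing 90° from V; a 74° counterclockwise sweep puts G at bearing 164°, so G = V + 11.3·(cos 164°, sin 164°) = (28.04, -8.185). A1 meets GR tangentially, so VG is at right angles to GR, so GR runs along (−sin 164°, cos 164°); with |GR| = 22.3, R = (21.89, -29.62). Then cos ∠VRW = RV·RW / (|RV||RW|), giving 13.01°.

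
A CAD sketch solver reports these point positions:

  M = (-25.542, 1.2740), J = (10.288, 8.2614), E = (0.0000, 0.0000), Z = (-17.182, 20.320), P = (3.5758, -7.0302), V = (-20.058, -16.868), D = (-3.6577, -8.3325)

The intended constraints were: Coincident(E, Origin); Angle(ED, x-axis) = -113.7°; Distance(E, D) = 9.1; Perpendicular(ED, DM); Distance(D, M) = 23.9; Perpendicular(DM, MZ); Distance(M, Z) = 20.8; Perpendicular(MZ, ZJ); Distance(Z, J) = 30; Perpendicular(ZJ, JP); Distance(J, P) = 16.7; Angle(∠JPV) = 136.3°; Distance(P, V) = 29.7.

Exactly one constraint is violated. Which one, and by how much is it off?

Distance(P, V) = 29.7 — off by 4.10.

E = (0.00, 0.00) ✓; ED at -113.7° ✓; |ED| = 9.100 ✓; ∠(ED, DM) = 90.00° ✓; |DM| = 23.90 ✓; ∠(DM, MZ) = 90.00° ✓; |MZ| = 20.80 ✓; ∠(MZ, ZJ) = 90.00° ✓; |ZJ| = 30.00 ✓; ∠(ZJ, JP) = 90.00° ✓; |JP| = 16.70 ✓; ∠JPV = 136.3° ✓; |PV| = 25.60 ✗.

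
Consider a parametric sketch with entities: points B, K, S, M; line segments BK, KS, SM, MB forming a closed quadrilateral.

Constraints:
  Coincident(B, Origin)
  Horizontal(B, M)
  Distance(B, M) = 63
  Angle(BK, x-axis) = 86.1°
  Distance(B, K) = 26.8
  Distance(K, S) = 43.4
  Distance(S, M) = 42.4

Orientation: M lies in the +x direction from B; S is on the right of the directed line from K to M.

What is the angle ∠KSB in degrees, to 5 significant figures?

34.454°

B is at the origin; B and M share the same y with |BM| = 63.0 and M in +x, so M = (63.0, 0). BK runs at 86.1° with |BK| = 26.8, so K = (1.8228, 26.738). S is determined by |KS| = 43.4 and |SM| = 42.4 together: it lies at the intersection of circle(K, 43.4) and circle(M, 42.4). With |KM| = 66.765, the foot of the radical line on KM is 34.025 from K and the perpendicular offset is √(43.4² − 34.025²) = 26.942. Taking the right-of-KM solution: S = (22.211, -11.575).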